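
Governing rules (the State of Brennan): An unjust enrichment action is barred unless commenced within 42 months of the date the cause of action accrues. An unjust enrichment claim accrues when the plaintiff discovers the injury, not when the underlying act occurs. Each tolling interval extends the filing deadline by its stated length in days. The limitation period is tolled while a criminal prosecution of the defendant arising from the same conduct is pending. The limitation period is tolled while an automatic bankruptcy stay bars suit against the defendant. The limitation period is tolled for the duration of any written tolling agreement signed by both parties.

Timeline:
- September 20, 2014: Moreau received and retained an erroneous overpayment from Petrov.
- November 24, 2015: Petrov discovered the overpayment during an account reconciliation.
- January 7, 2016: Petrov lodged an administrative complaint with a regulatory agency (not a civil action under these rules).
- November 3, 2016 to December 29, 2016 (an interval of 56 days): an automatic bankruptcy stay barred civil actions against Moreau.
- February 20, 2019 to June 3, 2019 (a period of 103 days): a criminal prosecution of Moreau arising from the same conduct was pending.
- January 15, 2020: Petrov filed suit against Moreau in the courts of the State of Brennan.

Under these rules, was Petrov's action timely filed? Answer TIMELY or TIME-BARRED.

TIME-BARRED

Under the discovery rule, the claim accrued on November 24, 2015, when Petrov discovered the injury — not on the September 20, 2014 date of the underlying act.
The untolled deadline — 42 months after November 24, 2015 — is May 24, 2019.
Because the automatic bankruptcy stay ran from November 3, 2016 to December 29, 2016, the deadline is extended by 56 days to July 19, 2019.
The period was tolled for 103 days by the pending criminal prosecution (February 20, 2019 to June 3, 2019), pushing the deadline to October 30, 2019.
Nothing else in the chronology tolls or restarts the period.
The January 15, 2020 filing falls after the October 30, 2019 deadline; the claim is time-barred.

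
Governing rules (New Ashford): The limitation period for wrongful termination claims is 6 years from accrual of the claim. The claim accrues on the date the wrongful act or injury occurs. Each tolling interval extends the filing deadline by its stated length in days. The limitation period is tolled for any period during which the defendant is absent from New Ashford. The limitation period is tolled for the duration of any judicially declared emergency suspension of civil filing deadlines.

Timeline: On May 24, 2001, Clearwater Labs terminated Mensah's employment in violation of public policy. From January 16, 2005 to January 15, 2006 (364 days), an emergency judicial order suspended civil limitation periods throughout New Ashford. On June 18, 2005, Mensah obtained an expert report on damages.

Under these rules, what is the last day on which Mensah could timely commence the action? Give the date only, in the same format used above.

May 22, 2008

The limitation period began to run on May 24, 2001.
Adding the 6 years base period to May 24, 2001 gives a deadline of May 24, 2007, before any tolling.
The emergency suspension of filing deadlines from January 16, 2005 to January 15, 2006 tolled the period for 364 days, extending the deadline to May 22, 2008.
The other events in the timeline have no effect on the limitation period under the stated rules.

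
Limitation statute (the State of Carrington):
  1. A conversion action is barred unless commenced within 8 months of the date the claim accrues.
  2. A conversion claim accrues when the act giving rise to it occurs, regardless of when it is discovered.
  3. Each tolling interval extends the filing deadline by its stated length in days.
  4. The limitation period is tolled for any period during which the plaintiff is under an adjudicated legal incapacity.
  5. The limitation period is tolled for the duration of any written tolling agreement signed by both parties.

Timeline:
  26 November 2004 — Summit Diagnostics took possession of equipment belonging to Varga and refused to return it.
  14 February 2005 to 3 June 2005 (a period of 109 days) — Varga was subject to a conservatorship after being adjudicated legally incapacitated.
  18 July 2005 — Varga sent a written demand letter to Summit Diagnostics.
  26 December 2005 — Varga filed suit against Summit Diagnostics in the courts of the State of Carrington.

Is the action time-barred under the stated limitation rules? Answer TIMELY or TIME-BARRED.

TIME-BARRED

The claim accrued on 26 November 2004, when the wrongful act occurred.
Adding the 8 months base period to 26 November 2004 gives a deadline of 26 July 2005, before any tolling.
The plaintiff's legal incapacity from 14 February 2005 to 3 June 2005 tolled the period for 109 days, extending the deadline to 12 November 2005.
The other events in the timeline have no effect on the limitation period under the stated rules.
Varga filed on 26 December 2005, after the 12 November 2005 deadline, so the action is time-barred.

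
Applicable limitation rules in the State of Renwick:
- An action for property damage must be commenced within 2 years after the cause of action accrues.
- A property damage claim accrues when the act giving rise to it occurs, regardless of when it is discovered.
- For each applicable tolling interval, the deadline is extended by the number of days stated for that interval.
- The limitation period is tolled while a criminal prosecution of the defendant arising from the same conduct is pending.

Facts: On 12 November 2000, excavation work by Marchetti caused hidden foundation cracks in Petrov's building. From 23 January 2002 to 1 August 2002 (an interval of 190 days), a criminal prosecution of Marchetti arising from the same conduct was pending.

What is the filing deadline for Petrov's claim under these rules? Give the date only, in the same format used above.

The claim accrued on 12 November 2000, when the wrongful act occurred.
Adding the 2 years base period to 12 November 2000 gives a deadline of 12 November 2002, before any tolling.
The period was tolled for 190 days by the pending criminal prosecution (23 January 2002 to 1 August 2002), pushing the deadline to 21 May 2003.

21 May 2003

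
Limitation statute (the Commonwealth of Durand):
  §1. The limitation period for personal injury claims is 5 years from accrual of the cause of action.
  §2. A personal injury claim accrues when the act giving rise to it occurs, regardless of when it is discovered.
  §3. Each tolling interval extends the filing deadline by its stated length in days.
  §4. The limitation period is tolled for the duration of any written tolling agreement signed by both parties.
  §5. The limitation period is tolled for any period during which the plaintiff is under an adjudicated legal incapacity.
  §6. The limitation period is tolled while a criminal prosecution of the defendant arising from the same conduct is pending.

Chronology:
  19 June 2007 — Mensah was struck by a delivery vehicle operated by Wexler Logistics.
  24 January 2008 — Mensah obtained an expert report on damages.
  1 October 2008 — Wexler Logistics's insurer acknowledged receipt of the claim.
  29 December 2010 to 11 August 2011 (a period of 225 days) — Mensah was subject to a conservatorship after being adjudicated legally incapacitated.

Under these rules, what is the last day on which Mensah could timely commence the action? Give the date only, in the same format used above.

30 January 2013

The limitation period began to run on 19 June 2007.
5 years from 19 June 2007 is 19 June 2012.
The plaintiff's legal incapacity from 29 December 2010 to 11 August 2011 tolled the period for 225 days, extending the deadline to 30 January 2013.
Nothing else in the chronology tolls or restarts the period.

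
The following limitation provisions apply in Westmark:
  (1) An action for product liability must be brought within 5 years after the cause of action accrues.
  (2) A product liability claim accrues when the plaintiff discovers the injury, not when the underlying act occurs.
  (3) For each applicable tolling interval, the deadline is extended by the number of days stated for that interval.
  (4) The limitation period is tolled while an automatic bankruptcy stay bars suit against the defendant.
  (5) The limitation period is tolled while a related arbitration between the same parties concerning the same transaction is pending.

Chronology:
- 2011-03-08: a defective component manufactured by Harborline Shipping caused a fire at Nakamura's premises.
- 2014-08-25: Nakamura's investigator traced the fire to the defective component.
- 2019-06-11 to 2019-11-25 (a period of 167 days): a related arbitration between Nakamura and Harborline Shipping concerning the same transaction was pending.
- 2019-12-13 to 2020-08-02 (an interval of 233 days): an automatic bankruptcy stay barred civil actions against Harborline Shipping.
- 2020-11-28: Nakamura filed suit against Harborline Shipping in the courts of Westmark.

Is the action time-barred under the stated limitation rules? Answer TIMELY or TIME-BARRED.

TIME-BARRED

Under the discovery rule, the claim accrued on 2014-08-25, when Nakamura discovered the injury — not on the 2011-03-08 date of the underlying act.
5 years from 2014-08-25 is 2019-08-25.
The pending related arbitration from 2019-06-11 to 2019-11-25 tolled the period for 167 days, extending the deadline to 2020-02-08.
The period was tolled for 233 days by the automatic bankruptcy stay (2019-12-13 to 2020-08-02), pushing the deadline to 2020-09-28.
The 2020-11-28 filing falls after the 2020-09-28 deadline; the claim is time-barred.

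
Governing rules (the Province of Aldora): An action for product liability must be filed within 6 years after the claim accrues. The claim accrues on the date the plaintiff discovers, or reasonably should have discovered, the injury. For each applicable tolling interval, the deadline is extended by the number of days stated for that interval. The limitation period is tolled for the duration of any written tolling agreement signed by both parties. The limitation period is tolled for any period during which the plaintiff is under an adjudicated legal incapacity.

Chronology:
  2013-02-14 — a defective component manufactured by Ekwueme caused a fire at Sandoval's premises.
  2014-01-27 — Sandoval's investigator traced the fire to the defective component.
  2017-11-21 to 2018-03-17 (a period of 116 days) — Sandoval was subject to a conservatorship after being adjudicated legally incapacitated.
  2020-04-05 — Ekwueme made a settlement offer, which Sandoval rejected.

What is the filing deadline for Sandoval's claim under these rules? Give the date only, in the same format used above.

2020-05-22

Under the discovery rule, the claim accrued on 2014-01-27, when Sandoval discovered the injury — not on the 2013-02-14 date of the underlying act.
Adding the 6 years base period to 2014-01-27 gives a deadline of 2020-01-27, before any tolling.
The period was tolled for 116 days by the plaintiff's legal incapacity (2017-11-21 to 2018-03-17), pushing the deadline to 2020-05-22.
None of the other events listed affects the running of the period under the stated rules.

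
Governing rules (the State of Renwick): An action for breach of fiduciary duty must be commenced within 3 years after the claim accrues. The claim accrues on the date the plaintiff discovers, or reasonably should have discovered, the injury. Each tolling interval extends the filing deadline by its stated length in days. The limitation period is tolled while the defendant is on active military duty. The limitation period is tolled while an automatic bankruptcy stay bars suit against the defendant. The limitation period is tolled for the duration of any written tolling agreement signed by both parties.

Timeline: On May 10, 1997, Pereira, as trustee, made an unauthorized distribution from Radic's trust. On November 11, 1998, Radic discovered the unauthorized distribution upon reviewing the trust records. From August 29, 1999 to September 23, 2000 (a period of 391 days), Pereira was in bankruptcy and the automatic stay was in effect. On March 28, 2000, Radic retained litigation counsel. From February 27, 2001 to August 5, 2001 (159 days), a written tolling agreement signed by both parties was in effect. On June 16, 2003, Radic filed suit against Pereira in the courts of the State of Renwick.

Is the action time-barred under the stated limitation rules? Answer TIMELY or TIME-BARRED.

TIME-BARRED

Under the discovery rule, the claim accrued on November 11, 1998, when Radic discovered the injury — not on the May 10, 1997 date of the underlying act.
Adding the 3 years base period to November 11, 1998 gives a deadline of November 11, 2001, before any tolling.
The automatic bankruptcy stay from August 29, 1999 to September 23, 2000 tolled the period for 391 days, extending the deadline to December 7, 2002.
The written tolling agreement from February 27, 2001 to August 5, 2001 tolled the period for 159 days, extending the deadline to May 15, 2003.
None of the other events listed affects the running of the period under the stated rules.
The June 16, 2003 filing falls after the May 15, 2003 deadline; the claim is time-barred.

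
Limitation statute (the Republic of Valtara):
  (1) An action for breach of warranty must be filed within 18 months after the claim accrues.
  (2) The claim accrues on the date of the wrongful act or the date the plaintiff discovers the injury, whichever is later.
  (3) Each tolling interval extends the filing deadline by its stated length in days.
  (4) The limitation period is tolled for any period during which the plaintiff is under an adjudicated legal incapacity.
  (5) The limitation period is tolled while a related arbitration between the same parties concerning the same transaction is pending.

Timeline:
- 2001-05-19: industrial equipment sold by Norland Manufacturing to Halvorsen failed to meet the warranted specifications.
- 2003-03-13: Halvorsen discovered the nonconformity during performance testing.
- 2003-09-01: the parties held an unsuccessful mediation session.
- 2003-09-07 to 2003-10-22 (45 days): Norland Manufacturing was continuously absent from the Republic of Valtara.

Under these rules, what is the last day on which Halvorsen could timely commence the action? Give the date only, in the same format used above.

The claim accrued on 2003-03-13 — the later of the 2001-05-19 act and the 2003-03-13 discovery.
The untolled deadline — 18 months after 2003-03-13 — is 2004-09-13.
Although the defendant's absence ran from 2003-09-07 to 2003-10-22, the stated rules do not make that a tolling event, so it is disregarded.
None of the other events listed affects the running of the period under the stated rules.

2004-09-13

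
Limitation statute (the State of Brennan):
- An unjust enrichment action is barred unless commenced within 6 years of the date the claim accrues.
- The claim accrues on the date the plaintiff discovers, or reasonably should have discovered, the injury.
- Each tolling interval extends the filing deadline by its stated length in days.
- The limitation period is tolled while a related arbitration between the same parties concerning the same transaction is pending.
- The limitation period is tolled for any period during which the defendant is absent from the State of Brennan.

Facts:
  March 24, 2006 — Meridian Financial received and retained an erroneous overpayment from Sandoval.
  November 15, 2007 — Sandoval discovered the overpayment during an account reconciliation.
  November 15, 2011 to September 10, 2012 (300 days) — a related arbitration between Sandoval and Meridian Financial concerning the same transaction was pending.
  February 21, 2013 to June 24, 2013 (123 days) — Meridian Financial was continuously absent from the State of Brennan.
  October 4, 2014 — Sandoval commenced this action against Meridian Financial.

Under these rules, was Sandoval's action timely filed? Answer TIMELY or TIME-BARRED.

TIMELY

The claim did not accrue until Sandoval discovered the injury on November 15, 2007; the March 24, 2006 act date does not start the clock under the stated rule.
The untolled deadline — 6 years after November 15, 2007 — is November 15, 2013.
The pending related arbitration from November 15, 2011 to September 10, 2012 tolled the period for 300 days, extending the deadline to September 11, 2014.
Because the defendant's absence from the jurisdiction ran from February 21, 2013 to June 24, 2013, the deadline is extended by 123 days to January 12, 2015.
Filing on October 4, 2014 beat the January 12, 2015 deadline — the action is timely.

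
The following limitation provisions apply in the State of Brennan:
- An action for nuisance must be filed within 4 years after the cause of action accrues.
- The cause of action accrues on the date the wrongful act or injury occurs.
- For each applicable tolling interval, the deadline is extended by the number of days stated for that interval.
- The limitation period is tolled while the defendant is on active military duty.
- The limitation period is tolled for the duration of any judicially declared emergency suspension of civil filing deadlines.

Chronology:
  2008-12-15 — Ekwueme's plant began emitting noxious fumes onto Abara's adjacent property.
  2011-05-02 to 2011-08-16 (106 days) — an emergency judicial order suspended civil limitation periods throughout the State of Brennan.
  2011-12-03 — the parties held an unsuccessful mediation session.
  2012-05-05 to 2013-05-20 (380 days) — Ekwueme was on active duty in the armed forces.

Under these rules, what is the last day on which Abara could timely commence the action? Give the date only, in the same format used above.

2014-04-15

The claim accrued on 2008-12-15, when the wrongful act occurred.
Adding the 4 years base period to 2008-12-15 gives a deadline of 2012-12-15, before any tolling.
The period was tolled for 106 days by the emergency suspension of filing deadlines (2011-05-02 to 2011-08-16), pushing the deadline to 2013-03-31.
The defendant's active military service from 2012-05-05 to 2013-05-20 tolled the period for 380 days, extending the deadline to 2014-04-15.
The other events in the timeline have no effect on the limitation period under the stated rules.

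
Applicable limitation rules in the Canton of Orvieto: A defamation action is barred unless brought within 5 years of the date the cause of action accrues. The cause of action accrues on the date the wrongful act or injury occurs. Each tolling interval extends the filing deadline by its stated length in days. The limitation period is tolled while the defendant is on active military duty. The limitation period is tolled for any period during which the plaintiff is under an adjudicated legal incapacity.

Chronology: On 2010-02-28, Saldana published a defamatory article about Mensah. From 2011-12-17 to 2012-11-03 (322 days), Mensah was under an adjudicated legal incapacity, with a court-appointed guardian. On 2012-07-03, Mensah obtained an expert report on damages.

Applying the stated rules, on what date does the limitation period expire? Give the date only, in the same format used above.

The limitation period began to run on 2010-02-28.
Adding the 5 years base period to 2010-02-28 gives a deadline of 2015-02-28, before any tolling.
The period was tolled for 322 days by the plaintiff's legal incapacity (2011-12-17 to 2012-11-03), pushing the deadline to 2016-01-16.
Nothing else in the chronology tolls or restarts the period.

2016-01-16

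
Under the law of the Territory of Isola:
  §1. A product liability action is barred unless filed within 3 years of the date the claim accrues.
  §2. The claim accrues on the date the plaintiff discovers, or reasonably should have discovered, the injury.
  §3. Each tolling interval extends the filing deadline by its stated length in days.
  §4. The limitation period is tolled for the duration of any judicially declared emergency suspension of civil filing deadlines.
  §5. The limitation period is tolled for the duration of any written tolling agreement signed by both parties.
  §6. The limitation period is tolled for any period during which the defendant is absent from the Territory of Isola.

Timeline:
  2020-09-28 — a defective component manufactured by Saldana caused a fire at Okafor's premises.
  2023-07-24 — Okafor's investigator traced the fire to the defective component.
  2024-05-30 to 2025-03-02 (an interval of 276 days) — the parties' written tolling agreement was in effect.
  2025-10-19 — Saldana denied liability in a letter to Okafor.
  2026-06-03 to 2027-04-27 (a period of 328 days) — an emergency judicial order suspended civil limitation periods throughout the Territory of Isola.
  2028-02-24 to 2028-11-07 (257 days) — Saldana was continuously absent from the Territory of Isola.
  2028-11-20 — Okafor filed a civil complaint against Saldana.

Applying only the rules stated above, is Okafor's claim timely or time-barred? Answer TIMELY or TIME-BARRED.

Accrual is tied to discovery, so the period began on 2023-07-24 rather than on 2020-09-28 when the act occurred.
3 years from 2023-07-24 is 2026-07-24.
The period was tolled for 276 days by the written tolling agreement (2024-05-30 to 2025-03-02), pushing the deadline to 2027-04-26.
Because the emergency suspension of filing deadlines ran from 2026-06-03 to 2027-04-27, the deadline is extended by 328 days to 2028-03-19.
The period was tolled for 257 days by the defendant's absence from the jurisdiction (2028-02-24 to 2028-11-07), pushing the deadline to 2028-12-01.
None of the other events listed affects the running of the period under the stated rules.
The 2028-11-20 filing precedes the 2028-12-01 deadline; the claim is timely.

TIMELY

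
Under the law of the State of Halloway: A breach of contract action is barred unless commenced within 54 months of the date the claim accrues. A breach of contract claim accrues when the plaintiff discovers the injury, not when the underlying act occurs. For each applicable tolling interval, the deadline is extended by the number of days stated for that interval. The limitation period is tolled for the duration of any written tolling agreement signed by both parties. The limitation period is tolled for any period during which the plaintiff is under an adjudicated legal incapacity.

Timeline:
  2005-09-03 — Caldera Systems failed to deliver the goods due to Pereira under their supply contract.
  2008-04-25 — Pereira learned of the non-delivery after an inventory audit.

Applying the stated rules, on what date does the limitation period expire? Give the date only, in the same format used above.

Under the discovery rule, the claim accrued on 2008-04-25, when Pereira discovered the injury — not on the 2005-09-03 date of the underlying act.
The untolled deadline — 54 months after 2008-04-25 — is 2012-10-25.

2012-10-25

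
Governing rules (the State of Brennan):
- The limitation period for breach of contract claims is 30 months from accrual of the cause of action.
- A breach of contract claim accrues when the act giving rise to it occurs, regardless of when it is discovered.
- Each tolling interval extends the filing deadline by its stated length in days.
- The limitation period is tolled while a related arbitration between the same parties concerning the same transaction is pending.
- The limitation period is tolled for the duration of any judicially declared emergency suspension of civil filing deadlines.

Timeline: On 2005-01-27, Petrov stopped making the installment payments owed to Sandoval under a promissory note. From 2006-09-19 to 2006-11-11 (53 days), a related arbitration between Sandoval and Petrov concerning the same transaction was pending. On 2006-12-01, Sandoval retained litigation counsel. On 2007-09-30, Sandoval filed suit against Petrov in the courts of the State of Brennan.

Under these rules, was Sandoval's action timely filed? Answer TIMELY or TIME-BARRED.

TIME-BARRED

The claim accrued on 2005-01-27, when the wrongful act occurred.
The untolled deadline — 30 months after 2005-01-27 — is 2007-07-27.
The period was tolled for 53 days by the pending related arbitration (2006-09-19 to 2006-11-11), pushing the deadline to 2007-09-18.
Nothing else in the chronology tolls or restarts the period.
Filing on 2007-09-30 missed the 2007-09-18 deadline — the action is time-barred.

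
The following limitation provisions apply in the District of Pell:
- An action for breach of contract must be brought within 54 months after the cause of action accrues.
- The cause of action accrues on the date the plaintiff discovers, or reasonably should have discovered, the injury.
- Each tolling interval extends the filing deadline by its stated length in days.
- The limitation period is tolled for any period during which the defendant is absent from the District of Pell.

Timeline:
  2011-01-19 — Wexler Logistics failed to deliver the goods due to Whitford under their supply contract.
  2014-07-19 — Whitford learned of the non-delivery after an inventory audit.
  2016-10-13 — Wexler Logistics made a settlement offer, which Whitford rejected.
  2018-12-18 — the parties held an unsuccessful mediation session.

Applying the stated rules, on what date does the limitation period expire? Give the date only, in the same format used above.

Accrual is tied to discovery, so the period began on 2014-07-19 rather than on 2011-01-19 when the act occurred.
54 months from 2014-07-19 is 2019-01-19.
Nothing else in the chronology tolls or restarts the period.

2019-01-19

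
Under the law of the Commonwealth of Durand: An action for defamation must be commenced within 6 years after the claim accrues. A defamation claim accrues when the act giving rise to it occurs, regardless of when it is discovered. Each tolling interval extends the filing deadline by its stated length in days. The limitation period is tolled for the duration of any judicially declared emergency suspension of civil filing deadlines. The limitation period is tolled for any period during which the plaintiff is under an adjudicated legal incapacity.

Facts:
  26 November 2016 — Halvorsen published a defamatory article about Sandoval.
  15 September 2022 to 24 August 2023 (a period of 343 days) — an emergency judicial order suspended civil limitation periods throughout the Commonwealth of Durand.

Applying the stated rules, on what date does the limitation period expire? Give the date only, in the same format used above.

The limitation period began to run on 26 November 2016.
The untolled deadline — 6 years after 26 November 2016 — is 26 November 2022.
The emergency suspension of filing deadlines from 15 September 2022 to 24 August 2023 tolled the period for 343 days, extending the deadline to 4 November 2023.

4 November 2023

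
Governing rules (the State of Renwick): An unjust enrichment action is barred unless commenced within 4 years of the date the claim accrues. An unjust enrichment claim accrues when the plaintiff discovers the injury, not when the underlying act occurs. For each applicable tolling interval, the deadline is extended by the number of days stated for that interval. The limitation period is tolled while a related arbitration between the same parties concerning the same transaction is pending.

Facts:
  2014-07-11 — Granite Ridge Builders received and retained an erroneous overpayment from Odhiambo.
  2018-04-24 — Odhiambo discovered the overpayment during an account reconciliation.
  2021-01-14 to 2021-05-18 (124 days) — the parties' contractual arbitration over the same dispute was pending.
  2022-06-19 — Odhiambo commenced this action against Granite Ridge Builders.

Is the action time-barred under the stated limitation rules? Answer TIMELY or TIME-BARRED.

Under the discovery rule, the claim accrued on 2018-04-24, when Odhiambo discovered the injury — not on the 2014-07-11 date of the underlying act.
The untolled deadline — 4 years after 2018-04-24 — is 2022-04-24.
Because the pending related arbitration ran from 2021-01-14 to 2021-05-18, the deadline is extended by 124 days to 2022-08-26.
Filing on 2022-06-19 beat the 2022-08-26 deadline — the action is timely.

TIMELY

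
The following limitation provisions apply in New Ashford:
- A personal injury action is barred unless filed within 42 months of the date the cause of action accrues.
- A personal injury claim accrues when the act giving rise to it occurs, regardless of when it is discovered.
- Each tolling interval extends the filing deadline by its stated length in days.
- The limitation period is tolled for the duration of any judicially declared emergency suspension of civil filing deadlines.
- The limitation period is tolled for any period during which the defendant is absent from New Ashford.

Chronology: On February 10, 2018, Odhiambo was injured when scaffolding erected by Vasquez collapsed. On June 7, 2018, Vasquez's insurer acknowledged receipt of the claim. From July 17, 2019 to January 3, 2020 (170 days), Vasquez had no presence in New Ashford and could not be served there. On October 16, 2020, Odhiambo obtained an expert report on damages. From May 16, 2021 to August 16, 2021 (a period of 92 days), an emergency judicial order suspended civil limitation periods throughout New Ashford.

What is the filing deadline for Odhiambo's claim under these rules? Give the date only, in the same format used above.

April 29, 2022

The limitation period began to run on February 10, 2018.
The untolled deadline — 42 months after February 10, 2018 — is August 10, 2021.
The defendant's absence from the jurisdiction from July 17, 2019 to January 3, 2020 tolled the period for 170 days, extending the deadline to January 27, 2022.
The period was tolled for 92 days by the emergency suspension of filing deadlines (May 16, 2021 to August 16, 2021), pushing the deadline to April 29, 2022.
None of the other events listed affects the running of the period under the stated rules.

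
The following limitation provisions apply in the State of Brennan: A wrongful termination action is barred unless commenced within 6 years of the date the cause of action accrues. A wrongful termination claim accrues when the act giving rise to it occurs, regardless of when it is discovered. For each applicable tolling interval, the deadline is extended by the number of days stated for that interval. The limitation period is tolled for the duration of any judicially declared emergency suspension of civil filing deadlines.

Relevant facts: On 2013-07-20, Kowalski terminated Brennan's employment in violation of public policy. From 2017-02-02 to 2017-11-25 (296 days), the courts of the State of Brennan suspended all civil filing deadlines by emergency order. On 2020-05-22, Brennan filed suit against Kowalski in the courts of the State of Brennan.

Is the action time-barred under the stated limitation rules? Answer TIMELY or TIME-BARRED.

TIME-BARRED

The limitation period began to run on 2013-07-20.
Adding the 6 years base period to 2013-07-20 gives a deadline of 2019-07-20, before any tolling.
The emergency suspension of filing deadlines from 2017-02-02 to 2017-11-25 tolled the period for 296 days, extending the deadline to 2020-05-11.
Brennan filed on 2020-05-22, after the 2020-05-11 deadline, so the action is time-barred.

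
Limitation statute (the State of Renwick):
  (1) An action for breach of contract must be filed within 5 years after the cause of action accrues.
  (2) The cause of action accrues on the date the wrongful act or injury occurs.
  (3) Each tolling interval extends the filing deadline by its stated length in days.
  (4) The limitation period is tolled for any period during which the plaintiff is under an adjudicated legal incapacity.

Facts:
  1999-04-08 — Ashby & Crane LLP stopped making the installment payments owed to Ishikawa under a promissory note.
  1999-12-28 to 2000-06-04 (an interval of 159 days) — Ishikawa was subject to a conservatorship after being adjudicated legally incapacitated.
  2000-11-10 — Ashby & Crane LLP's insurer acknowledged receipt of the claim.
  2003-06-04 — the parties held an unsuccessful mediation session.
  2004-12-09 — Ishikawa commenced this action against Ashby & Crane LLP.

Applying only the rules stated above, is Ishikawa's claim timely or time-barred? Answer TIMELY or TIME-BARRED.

TIME-BARRED

The claim accrued on 1999-04-08, when the wrongful act occurred.
Adding the 5 years base period to 1999-04-08 gives a deadline of 2004-04-08, before any tolling.
The period was tolled for 159 days by the plaintiff's legal incapacity (1999-12-28 to 2000-06-04), pushing the deadline to 2004-09-14.
Nothing else in the chronology tolls or restarts the period.
Ishikawa filed on 2004-12-09, after the 2004-09-14 deadline, so the action is time-barred.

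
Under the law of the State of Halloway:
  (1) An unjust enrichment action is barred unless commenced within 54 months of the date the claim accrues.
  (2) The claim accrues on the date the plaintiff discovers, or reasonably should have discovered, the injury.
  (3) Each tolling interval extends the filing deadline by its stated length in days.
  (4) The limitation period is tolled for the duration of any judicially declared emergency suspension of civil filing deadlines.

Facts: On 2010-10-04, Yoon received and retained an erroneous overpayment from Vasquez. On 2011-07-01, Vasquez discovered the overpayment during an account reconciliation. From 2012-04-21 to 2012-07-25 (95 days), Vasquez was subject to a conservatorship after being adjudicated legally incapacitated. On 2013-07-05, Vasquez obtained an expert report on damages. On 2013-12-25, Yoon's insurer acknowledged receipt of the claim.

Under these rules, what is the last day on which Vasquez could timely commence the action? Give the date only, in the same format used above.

The claim did not accrue until Vasquez discovered the injury on 2011-07-01; the 2010-10-04 act date does not start the clock under the stated rule.
54 months from 2011-07-01 is 2016-01-01.
No stated provision tolls the period for the plaintiff's incapacity, so the interval from 2012-04-21 to 2012-07-25 has no effect on the deadline.
Nothing else in the chronology tolls or restarts the period.

2016-01-01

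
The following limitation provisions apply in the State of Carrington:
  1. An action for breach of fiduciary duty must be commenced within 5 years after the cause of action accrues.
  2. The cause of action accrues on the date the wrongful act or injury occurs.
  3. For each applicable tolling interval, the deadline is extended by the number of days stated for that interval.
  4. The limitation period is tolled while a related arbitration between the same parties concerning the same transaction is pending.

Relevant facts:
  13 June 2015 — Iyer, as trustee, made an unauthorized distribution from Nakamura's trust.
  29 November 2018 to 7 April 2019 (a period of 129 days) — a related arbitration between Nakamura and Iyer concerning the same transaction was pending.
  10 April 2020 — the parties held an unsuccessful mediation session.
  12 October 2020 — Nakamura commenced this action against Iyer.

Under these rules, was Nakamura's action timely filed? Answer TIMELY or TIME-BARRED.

TIMELY

The limitation period began to run on 13 June 2015.
5 years from 13 June 2015 is 13 June 2020.
Because the pending related arbitration ran from 29 November 2018 to 7 April 2019, the deadline is extended by 129 days to 20 October 2020.
None of the other events listed affects the running of the period under the stated rules.
Filing on 12 October 2020 beat the 20 October 2020 deadline — the action is timely.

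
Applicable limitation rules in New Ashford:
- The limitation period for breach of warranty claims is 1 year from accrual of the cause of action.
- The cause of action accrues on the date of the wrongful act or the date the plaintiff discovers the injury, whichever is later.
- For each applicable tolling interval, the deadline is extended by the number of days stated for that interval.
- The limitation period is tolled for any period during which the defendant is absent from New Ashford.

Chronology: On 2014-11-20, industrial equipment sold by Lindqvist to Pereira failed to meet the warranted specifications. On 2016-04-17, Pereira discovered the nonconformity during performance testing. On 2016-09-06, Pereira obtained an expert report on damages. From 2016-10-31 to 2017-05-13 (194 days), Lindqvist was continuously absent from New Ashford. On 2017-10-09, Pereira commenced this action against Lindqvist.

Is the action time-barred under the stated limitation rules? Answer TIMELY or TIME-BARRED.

TIMELY

The claim accrued on 2016-04-17 — the later of the 2014-11-20 act and the 2016-04-17 discovery.
1 year from 2016-04-17 is 2017-04-17.
Because the defendant's absence from the jurisdiction ran from 2016-10-31 to 2017-05-13, the deadline is extended by 194 days to 2017-10-28.
Nothing else in the chronology tolls or restarts the period.
Filing on 2017-10-09 beat the 2017-10-28 deadline — the action is timely.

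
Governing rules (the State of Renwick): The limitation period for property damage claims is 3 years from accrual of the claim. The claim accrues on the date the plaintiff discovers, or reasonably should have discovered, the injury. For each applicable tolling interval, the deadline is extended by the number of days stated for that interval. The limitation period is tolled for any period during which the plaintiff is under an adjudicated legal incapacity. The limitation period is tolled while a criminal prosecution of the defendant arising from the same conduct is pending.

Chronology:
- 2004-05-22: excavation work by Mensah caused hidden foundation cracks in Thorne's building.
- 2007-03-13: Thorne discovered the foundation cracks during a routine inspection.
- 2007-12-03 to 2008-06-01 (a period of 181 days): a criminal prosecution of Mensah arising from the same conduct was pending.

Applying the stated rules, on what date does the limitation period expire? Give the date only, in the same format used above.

2010-09-10

The claim did not accrue until Thorne discovered the injury on 2007-03-13; the 2004-05-22 act date does not start the clock under the stated rule.
3 years from 2007-03-13 is 2010-03-13.
The period was tolled for 181 days by the pending criminal prosecution (2007-12-03 to 2008-06-01), pushing the deadline to 2010-09-10.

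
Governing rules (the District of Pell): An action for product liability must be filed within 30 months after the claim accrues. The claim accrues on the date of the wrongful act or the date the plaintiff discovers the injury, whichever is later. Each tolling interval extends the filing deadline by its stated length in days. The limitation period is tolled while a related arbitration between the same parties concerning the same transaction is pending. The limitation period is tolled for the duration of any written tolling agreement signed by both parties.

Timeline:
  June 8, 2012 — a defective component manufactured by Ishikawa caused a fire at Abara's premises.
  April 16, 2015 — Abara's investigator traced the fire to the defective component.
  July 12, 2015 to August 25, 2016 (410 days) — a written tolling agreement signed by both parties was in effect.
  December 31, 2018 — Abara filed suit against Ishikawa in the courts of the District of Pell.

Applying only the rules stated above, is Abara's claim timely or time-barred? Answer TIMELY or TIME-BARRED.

TIME-BARRED

The claim accrued on April 16, 2015 — the later of the June 8, 2012 act and the April 16, 2015 discovery.
Adding the 30 months base period to April 16, 2015 gives a deadline of October 16, 2017, before any tolling.
Because the written tolling agreement ran from July 12, 2015 to August 25, 2016, the deadline is extended by 410 days to November 30, 2018.
The December 31, 2018 filing falls after the November 30, 2018 deadline; the claim is time-barred.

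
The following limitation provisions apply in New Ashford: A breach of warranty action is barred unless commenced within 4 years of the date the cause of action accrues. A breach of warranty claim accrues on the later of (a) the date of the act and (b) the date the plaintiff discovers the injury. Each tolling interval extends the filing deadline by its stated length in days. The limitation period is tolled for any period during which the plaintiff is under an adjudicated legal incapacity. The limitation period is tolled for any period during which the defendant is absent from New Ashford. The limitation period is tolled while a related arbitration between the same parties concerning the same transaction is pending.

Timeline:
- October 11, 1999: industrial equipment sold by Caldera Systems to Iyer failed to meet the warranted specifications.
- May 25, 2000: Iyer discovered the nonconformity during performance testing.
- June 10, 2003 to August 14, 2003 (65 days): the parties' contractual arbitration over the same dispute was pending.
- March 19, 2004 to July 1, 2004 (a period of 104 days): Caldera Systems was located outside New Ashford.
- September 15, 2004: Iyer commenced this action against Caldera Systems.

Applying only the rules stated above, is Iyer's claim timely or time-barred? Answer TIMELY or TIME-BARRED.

TIMELY

The claim accrued on May 25, 2000 — the later of the October 11, 1999 act and the May 25, 2000 discovery.
The untolled deadline — 4 years after May 25, 2000 — is May 25, 2004.
The pending related arbitration from June 10, 2003 to August 14, 2003 tolled the period for 65 days, extending the deadline to July 29, 2004.
The period was tolled for 104 days by the defendant's absence from the jurisdiction (March 19, 2004 to July 1, 2004), pushing the deadline to November 10, 2004.
Filing on September 15, 2004 beat the November 10, 2004 deadline — the action is timely.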